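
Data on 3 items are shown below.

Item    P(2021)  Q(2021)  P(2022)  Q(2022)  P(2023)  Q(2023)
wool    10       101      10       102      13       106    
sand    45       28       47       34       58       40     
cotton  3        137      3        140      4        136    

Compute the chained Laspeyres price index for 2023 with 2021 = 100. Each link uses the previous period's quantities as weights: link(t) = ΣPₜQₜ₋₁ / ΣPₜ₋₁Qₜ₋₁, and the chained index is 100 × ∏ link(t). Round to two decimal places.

Link 2021→2022:
ΣP(2022)Q(2021) = 10×101 + 47×28 + 3×137 = 1010 + 1316 + 411 = 2737
ΣP(2021)Q(2021) = 10×101 + 45×28 + 3×137 = 1010 + 1260 + 411 = 2681
link = 2737/2681 = 1.020888
Link 2022→2023:
ΣP(2023)Q(2022) = 13×102 + 58×34 + 4×140 = 1326 + 1972 + 560 = 3858
ΣP(2022)Q(2022) = 10×102 + 47×34 + 3×140 = 1020 + 1598 + 420 = 3038
link = 3858/3038 = 1.269914
Chained index = 100 × 1.020888 × 1.269914 = 129.6440

129.64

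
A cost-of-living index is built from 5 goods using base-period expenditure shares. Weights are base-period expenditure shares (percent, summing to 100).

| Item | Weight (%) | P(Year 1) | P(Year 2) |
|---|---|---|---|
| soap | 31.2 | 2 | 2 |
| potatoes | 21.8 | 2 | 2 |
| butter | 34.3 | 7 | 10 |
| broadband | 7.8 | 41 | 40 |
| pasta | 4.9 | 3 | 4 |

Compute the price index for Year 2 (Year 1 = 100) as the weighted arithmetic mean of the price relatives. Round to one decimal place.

116.1

soap: 31.2 × (2/2) = 31.2 × 1.000000 = 31.2000
potatoes: 21.8 × (2/2) = 21.8 × 1.000000 = 21.8000
butter: 34.3 × (10/7) = 34.3 × 1.428571 = 49.0000
broadband: 7.8 × (40/41) = 7.8 × 0.975610 = 7.6098
pasta: 4.9 × (4/3) = 4.9 × 1.333333 = 6.5333
Index = Σ wᵢ·(p₁ᵢ/p₀ᵢ) = 31.2000 + 21.8000 + 49.0000 + 7.6098 + 6.5333 = 116.1431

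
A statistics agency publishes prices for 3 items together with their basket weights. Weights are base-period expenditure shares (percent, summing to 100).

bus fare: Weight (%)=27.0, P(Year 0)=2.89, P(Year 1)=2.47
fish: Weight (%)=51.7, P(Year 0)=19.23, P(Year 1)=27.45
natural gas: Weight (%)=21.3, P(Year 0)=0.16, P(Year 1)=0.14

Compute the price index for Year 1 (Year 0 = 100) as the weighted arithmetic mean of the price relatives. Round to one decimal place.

115.5

bus fare: 27.0 × (2.47/2.89) = 27.0 × 0.854671 = 23.0761
fish: 51.7 × (27.45/19.23) = 51.7 × 1.427457 = 73.7995
natural gas: 21.3 × (0.14/0.16) = 21.3 × 0.875000 = 18.6375
Index = Σ wᵢ·(p₁ᵢ/p₀ᵢ) = 23.0761 + 73.7995 + 18.6375 = 115.5132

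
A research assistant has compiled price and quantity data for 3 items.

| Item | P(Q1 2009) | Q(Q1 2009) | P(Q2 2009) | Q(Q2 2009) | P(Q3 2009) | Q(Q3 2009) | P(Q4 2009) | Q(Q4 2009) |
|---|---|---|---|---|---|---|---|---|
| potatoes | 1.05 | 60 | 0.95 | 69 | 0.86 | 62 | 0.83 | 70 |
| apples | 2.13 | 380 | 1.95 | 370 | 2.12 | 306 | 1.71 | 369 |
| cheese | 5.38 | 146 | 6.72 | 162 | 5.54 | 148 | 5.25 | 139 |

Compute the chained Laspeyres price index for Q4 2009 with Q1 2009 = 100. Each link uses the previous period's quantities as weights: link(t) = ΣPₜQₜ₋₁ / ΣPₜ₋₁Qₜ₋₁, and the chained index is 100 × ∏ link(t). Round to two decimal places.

88.48

Link Q1 2009→Q2 2009:
ΣP(Q2 2009)Q(Q1 2009) = 0.95×60 + 1.95×380 + 6.72×146 = 57 + 741 + 981.12 = 1779.12
ΣP(Q1 2009)Q(Q1 2009) = 1.05×60 + 2.13×380 + 5.38×146 = 63 + 809.4 + 785.48 = 1657.88
link = 1779.12/1657.88 = 1.073130
Link Q2 2009→Q3 2009:
ΣP(Q3 2009)Q(Q2 2009) = 0.86×69 + 2.12×370 + 5.54×162 = 59.34 + 784.4 + 897.48 = 1741.22
ΣP(Q2 2009)Q(Q2 2009) = 0.95×69 + 1.95×370 + 6.72×162 = 65.55 + 721.5 + 1088.64 = 1875.69
link = 1741.22/1875.69 = 0.928309
Link Q3 2009→Q4 2009:
ΣP(Q4 2009)Q(Q3 2009) = 0.83×62 + 1.71×306 + 5.25×148 = 51.46 + 523.26 + 777 = 1351.72
ΣP(Q3 2009)Q(Q3 2009) = 0.86×62 + 2.12×306 + 5.54×148 = 53.32 + 648.72 + 819.92 = 1521.96
link = 1351.72/1521.96 = 0.888144
Chained index = 100 × 1.073130 × 0.928309 × 0.888144 = 88.4766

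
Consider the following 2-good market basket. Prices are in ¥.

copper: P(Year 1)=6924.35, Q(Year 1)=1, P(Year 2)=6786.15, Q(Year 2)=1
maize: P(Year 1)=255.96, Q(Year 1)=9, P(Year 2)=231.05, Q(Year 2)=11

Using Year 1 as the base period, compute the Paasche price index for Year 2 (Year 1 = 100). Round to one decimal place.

Paasche price index uses current-period quantities as weights.
ΣP(Year 2)·Q(Year 2) = 6786.15×1 + 231.05×11 = 6786.15 + 2541.55 = 9327.7
ΣP(Year 1)·Q(Year 2) = 6924.35×1 + 255.96×11 = 6924.35 + 2815.56 = 9739.91
Index = 9327.7 / 9739.91 × 100 = 95.7678

95.8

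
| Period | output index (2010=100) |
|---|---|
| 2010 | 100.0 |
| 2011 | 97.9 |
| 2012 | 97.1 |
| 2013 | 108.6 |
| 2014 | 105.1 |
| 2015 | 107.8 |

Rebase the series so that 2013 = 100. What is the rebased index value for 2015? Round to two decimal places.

Rebased(2015) = 107.8 / 108.6 × 100 = 99.2634

99.26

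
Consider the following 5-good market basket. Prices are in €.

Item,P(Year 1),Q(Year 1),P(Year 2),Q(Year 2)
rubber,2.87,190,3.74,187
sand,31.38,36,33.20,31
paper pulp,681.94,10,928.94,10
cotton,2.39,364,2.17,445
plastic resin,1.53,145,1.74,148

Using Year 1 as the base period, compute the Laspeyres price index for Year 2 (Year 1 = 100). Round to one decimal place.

Laspeyres price index uses base-period quantities as weights.
ΣP(Year 2)·Q(Year 1) = 3.74×190 + 33.20×36 + 928.94×10 + 2.17×364 + 1.74×145 = 710.6 + 1195.2 + 9289.4 + 789.88 + 252.3 = 12237.38
ΣP(Year 1)·Q(Year 1) = 2.87×190 + 31.38×36 + 681.94×10 + 2.39×364 + 1.53×145 = 545.3 + 1129.68 + 6819.4 + 869.96 + 221.85 = 9586.19
Index = 12237.38 / 9586.19 × 100 = 127.6563

127.7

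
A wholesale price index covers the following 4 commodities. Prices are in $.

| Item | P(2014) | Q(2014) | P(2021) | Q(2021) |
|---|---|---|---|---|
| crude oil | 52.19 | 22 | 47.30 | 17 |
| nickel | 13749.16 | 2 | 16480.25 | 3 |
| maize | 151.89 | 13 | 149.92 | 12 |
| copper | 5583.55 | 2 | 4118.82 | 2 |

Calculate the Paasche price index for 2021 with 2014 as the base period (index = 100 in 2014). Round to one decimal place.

109.4

Paasche price index uses current-period quantities as weights.
ΣP(2021)·Q(2021) = 47.30×17 + 16480.25×3 + 149.92×12 + 4118.82×2 = 804.1 + 49440.75 + 1799.04 + 8237.64 = 60281.53
ΣP(2014)·Q(2021) = 52.19×17 + 13749.16×3 + 151.89×12 + 5583.55×2 = 887.23 + 41247.48 + 1822.68 + 11167.1 = 55124.49
Index = 60281.53 / 55124.49 × 100 = 109.3553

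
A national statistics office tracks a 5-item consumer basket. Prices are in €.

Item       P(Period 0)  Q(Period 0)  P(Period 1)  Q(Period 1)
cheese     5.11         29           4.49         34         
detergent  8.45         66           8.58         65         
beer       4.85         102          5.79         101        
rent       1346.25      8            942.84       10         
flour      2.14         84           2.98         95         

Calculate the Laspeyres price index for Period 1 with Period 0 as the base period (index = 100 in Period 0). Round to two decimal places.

Laspeyres price index uses base-period quantities as weights.
ΣP(Period 1)·Q(Period 0) = 4.49×29 + 8.58×66 + 5.79×102 + 942.84×8 + 2.98×84 = 130.21 + 566.28 + 590.58 + 7542.72 + 250.32 = 9080.11
ΣP(Period 0)·Q(Period 0) = 5.11×29 + 8.45×66 + 4.85×102 + 1346.25×8 + 2.14×84 = 148.19 + 557.7 + 494.7 + 10770 + 179.76 = 12150.35
Index = 9080.11 / 12150.35 × 100 = 74.7313

74.73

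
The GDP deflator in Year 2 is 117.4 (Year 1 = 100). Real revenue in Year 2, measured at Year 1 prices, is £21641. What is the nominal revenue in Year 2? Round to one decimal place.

Nominal = Real × (Index/100) = 21641 × (117.4/100)
        = 21641 × 1.174 = 25406.5340

25406.5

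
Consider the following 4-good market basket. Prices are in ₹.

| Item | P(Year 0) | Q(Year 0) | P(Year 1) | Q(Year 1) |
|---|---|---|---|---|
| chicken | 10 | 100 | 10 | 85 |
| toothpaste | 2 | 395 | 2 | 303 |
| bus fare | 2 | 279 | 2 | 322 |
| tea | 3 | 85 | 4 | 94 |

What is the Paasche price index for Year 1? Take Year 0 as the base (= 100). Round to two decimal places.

Paasche price index uses current-period quantities as weights.
ΣP(Year 1)·Q(Year 1) = 10×85 + 2×303 + 2×322 + 4×94 = 850 + 606 + 644 + 376 = 2476
ΣP(Year 0)·Q(Year 1) = 10×85 + 2×303 + 2×322 + 3×94 = 850 + 606 + 644 + 282 = 2382
Index = 2476 / 2382 × 100 = 103.9463

103.95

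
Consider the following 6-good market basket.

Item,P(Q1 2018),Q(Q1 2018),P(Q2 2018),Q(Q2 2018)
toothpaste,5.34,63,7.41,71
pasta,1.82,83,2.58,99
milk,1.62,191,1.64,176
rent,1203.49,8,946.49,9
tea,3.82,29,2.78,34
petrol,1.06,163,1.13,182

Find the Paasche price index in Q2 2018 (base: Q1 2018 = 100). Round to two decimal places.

Paasche price index uses current-period quantities as weights.
ΣP(Q2 2018)·Q(Q2 2018) = 7.41×71 + 2.58×99 + 1.64×176 + 946.49×9 + 2.78×34 + 1.13×182 = 526.11 + 255.42 + 288.64 + 8518.41 + 94.52 + 205.66 = 9888.76
ΣP(Q1 2018)·Q(Q2 2018) = 5.34×71 + 1.82×99 + 1.62×176 + 1203.49×9 + 3.82×34 + 1.06×182 = 379.14 + 180.18 + 285.12 + 10831.41 + 129.88 + 192.92 = 11998.65
Index = 9888.76 / 11998.65 × 100 = 82.4156

82.42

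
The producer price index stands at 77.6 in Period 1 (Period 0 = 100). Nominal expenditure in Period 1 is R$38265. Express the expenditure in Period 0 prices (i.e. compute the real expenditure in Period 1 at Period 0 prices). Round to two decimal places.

Real = Nominal ÷ (Index/100) = 38265 ÷ (77.6/100)
     = 38265 ÷ 0.776 = 49310.5670

49310.57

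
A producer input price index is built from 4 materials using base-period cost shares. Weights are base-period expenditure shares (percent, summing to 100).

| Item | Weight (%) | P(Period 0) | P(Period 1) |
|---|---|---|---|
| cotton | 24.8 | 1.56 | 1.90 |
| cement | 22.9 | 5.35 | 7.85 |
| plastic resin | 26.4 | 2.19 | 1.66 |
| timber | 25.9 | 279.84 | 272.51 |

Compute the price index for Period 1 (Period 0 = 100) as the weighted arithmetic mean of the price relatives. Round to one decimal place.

109.0

cotton: 24.8 × (1.90/1.56) = 24.8 × 1.217949 = 30.2051
cement: 22.9 × (7.85/5.35) = 22.9 × 1.467290 = 33.6009
plastic resin: 26.4 × (1.66/2.19) = 26.4 × 0.757991 = 20.0110
timber: 25.9 × (272.51/279.84) = 25.9 × 0.973806 = 25.2216
Index = Σ wᵢ·(p₁ᵢ/p₀ᵢ) = 30.2051 + 33.6009 + 20.0110 + 25.2216 = 109.0386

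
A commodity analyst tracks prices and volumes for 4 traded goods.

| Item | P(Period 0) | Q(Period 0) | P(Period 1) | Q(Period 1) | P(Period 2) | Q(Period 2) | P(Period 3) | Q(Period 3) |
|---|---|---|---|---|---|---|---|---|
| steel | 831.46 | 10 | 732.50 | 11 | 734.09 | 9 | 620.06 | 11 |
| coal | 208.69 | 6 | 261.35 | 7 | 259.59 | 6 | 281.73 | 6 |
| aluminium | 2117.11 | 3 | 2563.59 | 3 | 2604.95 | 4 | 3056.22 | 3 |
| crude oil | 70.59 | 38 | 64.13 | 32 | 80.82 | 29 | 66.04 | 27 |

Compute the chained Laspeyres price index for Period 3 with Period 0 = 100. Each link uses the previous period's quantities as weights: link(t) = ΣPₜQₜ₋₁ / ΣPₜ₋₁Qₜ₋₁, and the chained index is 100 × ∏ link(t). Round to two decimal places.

108.16

Link Period 0→Period 1:
ΣP(Period 1)Q(Period 0) = 732.50×10 + 261.35×6 + 2563.59×3 + 64.13×38 = 7325 + 1568.1 + 7690.77 + 2436.94 = 19020.81
ΣP(Period 0)Q(Period 0) = 831.46×10 + 208.69×6 + 2117.11×3 + 70.59×38 = 8314.6 + 1252.14 + 6351.33 + 2682.42 = 18600.49
link = 19020.81/18600.49 = 1.022597
Link Period 1→Period 2:
ΣP(Period 2)Q(Period 1) = 734.09×11 + 259.59×7 + 2604.95×3 + 80.82×32 = 8074.99 + 1817.13 + 7814.85 + 2586.24 = 20293.21
ΣP(Period 1)Q(Period 1) = 732.50×11 + 261.35×7 + 2563.59×3 + 64.13×32 = 8057.5 + 1829.45 + 7690.77 + 2052.16 = 19629.88
link = 20293.21/19629.88 = 1.033792
Link Period 2→Period 3:
ΣP(Period 3)Q(Period 2) = 620.06×9 + 281.73×6 + 3056.22×4 + 66.04×29 = 5580.54 + 1690.38 + 12224.88 + 1915.16 = 21410.96
ΣP(Period 2)Q(Period 2) = 734.09×9 + 259.59×6 + 2604.95×4 + 80.82×29 = 6606.81 + 1557.54 + 10419.8 + 2343.78 = 20927.93
link = 21410.96/20927.93 = 1.023081
Chained index = 100 × 1.022597 × 1.033792 × 1.023081 = 108.1552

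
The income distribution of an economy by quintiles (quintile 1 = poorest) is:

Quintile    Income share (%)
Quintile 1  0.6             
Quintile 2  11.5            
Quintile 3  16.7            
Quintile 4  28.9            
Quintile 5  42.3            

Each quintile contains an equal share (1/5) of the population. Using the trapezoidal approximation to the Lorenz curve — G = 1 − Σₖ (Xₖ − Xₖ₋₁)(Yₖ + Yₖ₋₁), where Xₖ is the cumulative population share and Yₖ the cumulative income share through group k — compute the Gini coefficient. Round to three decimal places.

0.403

Cumulative income shares Yₖ: 0.0060, 0.1210, 0.2880, 0.5770, 1.0000
Σ (Xₖ−Xₖ₋₁)(Yₖ+Yₖ₋₁) = (1/5)(0.0060+0.0000) + (1/5)(0.1210+0.0060) + (1/5)(0.2880+0.1210) + (1/5)(0.5770+0.2880) + (1/5)(1.0000+0.5770)
  = 0.0012 + 0.0254 + 0.0818 + 0.1730 + 0.3154 = 0.5968
G = 1 − 0.5968 = 0.4032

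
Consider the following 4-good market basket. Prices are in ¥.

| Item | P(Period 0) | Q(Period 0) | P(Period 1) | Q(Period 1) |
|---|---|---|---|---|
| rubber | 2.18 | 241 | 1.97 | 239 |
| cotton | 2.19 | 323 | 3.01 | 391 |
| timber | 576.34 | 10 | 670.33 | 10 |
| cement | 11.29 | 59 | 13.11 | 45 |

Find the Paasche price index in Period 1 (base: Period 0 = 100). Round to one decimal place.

Paasche price index uses current-period quantities as weights.
ΣP(Period 1)·Q(Period 1) = 1.97×239 + 3.01×391 + 670.33×10 + 13.11×45 = 470.83 + 1176.91 + 6703.3 + 589.95 = 8940.99
ΣP(Period 0)·Q(Period 1) = 2.18×239 + 2.19×391 + 576.34×10 + 11.29×45 = 521.02 + 856.29 + 5763.4 + 508.05 = 7648.76
Index = 8940.99 / 7648.76 × 100 = 116.8946

116.9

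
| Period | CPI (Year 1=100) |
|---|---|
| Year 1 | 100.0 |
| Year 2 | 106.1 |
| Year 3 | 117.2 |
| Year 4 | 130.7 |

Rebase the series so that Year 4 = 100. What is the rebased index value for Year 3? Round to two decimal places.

Rebased(Year 3) = 117.2 / 130.7 × 100 = 89.6710

89.67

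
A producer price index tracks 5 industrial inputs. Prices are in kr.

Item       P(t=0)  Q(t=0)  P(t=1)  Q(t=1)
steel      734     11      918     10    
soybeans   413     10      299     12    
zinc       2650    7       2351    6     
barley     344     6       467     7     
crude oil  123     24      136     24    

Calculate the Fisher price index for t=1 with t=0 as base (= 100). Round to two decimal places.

Laspeyres component (base-period weights):
ΣP(t=1)Q(t=0) = 918×11 + 299×10 + 2351×7 + 467×6 + 136×24 = 10098 + 2990 + 16457 + 2802 + 3264 = 35611
ΣP(t=0)Q(t=0) = 734×11 + 413×10 + 2650×7 + 344×6 + 123×24 = 8074 + 4130 + 18550 + 2064 + 2952 = 35770
L = 35611 / 35770 × 100 = 99.5555
Paasche component (current-period weights):
ΣP(t=1)Q(t=1) = 918×10 + 299×12 + 2351×6 + 467×7 + 136×24 = 9180 + 3588 + 14106 + 3269 + 3264 = 33407
ΣP(t=0)Q(t=1) = 734×10 + 413×12 + 2650×6 + 344×7 + 123×24 = 7340 + 4956 + 15900 + 2408 + 2952 = 33556
P = 33407 / 33556 × 100 = 99.5560
Fisher = √(L × P) = √(99.5555 × 99.5560) = 99.5557

99.56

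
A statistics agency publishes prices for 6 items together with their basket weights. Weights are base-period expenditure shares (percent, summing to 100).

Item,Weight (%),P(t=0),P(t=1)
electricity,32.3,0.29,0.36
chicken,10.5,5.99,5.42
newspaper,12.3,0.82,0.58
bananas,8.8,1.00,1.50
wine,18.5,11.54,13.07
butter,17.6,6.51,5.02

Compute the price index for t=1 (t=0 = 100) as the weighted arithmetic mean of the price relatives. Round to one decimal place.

electricity: 32.3 × (0.36/0.29) = 32.3 × 1.241379 = 40.0966
chicken: 10.5 × (5.42/5.99) = 10.5 × 0.904841 = 9.5008
newspaper: 12.3 × (0.58/0.82) = 12.3 × 0.707317 = 8.7000
bananas: 8.8 × (1.50/1.00) = 8.8 × 1.500000 = 13.2000
wine: 18.5 × (13.07/11.54) = 18.5 × 1.132582 = 20.9528
butter: 17.6 × (5.02/6.51) = 17.6 × 0.771121 = 13.5717
Index = Σ wᵢ·(p₁ᵢ/p₀ᵢ) = 40.0966 + 9.5008 + 8.7000 + 13.2000 + 20.9528 + 13.5717 = 106.0219

106.0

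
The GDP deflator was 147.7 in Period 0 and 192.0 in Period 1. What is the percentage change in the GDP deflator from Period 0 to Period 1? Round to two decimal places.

29.99%

Change = (192.0 − 147.7) / 147.7 × 100
       = 44.3 / 147.7 × 100 = 29.9932%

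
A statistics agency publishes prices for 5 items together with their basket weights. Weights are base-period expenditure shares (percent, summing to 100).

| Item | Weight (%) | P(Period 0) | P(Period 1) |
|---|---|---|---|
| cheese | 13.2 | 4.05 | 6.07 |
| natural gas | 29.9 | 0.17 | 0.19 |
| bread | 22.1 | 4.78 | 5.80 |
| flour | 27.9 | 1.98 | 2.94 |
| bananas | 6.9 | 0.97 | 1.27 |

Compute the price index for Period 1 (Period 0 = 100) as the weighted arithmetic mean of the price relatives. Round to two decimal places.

cheese: 13.2 × (6.07/4.05) = 13.2 × 1.498765 = 19.7837
natural gas: 29.9 × (0.19/0.17) = 29.9 × 1.117647 = 33.4176
bread: 22.1 × (5.80/4.78) = 22.1 × 1.213389 = 26.8159
flour: 27.9 × (2.94/1.98) = 27.9 × 1.484848 = 41.4273
bananas: 6.9 × (1.27/0.97) = 6.9 × 1.309278 = 9.0340
Index = Σ wᵢ·(p₁ᵢ/p₀ᵢ) = 19.7837 + 33.4176 + 26.8159 + 41.4273 + 9.0340 = 130.4785

130.48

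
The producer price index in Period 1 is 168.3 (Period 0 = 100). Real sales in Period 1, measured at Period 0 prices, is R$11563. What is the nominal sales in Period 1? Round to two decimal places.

Nominal = Real × (Index/100) = 11563 × (168.3/100)
        = 11563 × 1.683 = 19460.5290

19460.53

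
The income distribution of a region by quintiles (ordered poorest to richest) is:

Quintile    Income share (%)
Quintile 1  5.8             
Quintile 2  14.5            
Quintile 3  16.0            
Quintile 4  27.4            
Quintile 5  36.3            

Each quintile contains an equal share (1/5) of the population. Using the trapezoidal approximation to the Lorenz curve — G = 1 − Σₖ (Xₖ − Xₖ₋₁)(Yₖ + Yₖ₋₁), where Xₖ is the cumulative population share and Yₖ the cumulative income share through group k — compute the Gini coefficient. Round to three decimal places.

0.296

Cumulative income shares Yₖ: 0.0580, 0.2030, 0.3630, 0.6370, 1.0000
Σ (Xₖ−Xₖ₋₁)(Yₖ+Yₖ₋₁) = (1/5)(0.0580+0.0000) + (1/5)(0.2030+0.0580) + (1/5)(0.3630+0.2030) + (1/5)(0.6370+0.3630) + (1/5)(1.0000+0.6370)
  = 0.0116 + 0.0522 + 0.1132 + 0.2000 + 0.3274 = 0.7044
G = 1 − 0.7044 = 0.2956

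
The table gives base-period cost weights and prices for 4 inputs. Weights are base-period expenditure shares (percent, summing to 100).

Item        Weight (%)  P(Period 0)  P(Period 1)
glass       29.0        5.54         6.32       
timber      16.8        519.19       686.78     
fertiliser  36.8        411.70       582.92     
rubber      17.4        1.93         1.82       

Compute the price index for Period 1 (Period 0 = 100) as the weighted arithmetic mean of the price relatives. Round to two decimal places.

123.82

glass: 29.0 × (6.32/5.54) = 29.0 × 1.140794 = 33.0830
timber: 16.8 × (686.78/519.19) = 16.8 × 1.322791 = 22.2229
fertiliser: 36.8 × (582.92/411.70) = 36.8 × 1.415885 = 52.1046
rubber: 17.4 × (1.82/1.93) = 17.4 × 0.943005 = 16.4083
Index = Σ wᵢ·(p₁ᵢ/p₀ᵢ) = 33.0830 + 22.2229 + 52.1046 + 16.4083 = 123.8188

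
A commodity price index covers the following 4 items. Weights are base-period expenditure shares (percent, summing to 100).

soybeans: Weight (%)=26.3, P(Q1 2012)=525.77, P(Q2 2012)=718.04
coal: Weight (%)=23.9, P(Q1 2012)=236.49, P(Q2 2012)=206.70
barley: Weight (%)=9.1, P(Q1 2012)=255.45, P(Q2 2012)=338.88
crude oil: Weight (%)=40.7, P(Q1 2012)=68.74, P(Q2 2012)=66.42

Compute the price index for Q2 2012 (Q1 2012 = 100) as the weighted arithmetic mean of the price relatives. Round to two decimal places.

108.21

soybeans: 26.3 × (718.04/525.77) = 26.3 × 1.365692 = 35.9177
coal: 23.9 × (206.70/236.49) = 23.9 × 0.874033 = 20.8894
barley: 9.1 × (338.88/255.45) = 9.1 × 1.326600 = 12.0721
crude oil: 40.7 × (66.42/68.74) = 40.7 × 0.966250 = 39.3264
Index = Σ wᵢ·(p₁ᵢ/p₀ᵢ) = 35.9177 + 20.8894 + 12.0721 + 39.3264 = 108.2055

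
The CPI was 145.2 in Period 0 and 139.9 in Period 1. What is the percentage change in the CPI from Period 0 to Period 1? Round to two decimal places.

Change = (139.9 − 145.2) / 145.2 × 100
       = -5.3 / 145.2 × 100 = -3.6501%

-3.65%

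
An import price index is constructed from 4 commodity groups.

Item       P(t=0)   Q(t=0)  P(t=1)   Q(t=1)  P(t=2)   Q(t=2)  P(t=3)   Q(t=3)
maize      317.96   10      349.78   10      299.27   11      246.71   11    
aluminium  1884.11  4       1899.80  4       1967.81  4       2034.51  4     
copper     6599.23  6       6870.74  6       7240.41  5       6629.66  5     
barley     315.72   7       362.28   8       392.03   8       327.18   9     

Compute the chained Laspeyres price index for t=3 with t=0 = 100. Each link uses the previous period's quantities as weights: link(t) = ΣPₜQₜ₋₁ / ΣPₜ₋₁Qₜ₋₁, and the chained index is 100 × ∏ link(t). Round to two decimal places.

Link t=0→t=1:
ΣP(t=1)Q(t=0) = 349.78×10 + 1899.80×4 + 6870.74×6 + 362.28×7 = 3497.8 + 7599.2 + 41224.44 + 2535.96 = 54857.4
ΣP(t=0)Q(t=0) = 317.96×10 + 1884.11×4 + 6599.23×6 + 315.72×7 = 3179.6 + 7536.44 + 39595.38 + 2210.04 = 52521.46
link = 54857.4/52521.46 = 1.044476
Link t=1→t=2:
ΣP(t=2)Q(t=1) = 299.27×10 + 1967.81×4 + 7240.41×6 + 392.03×8 = 2992.7 + 7871.24 + 43442.46 + 3136.24 = 57442.64
ΣP(t=1)Q(t=1) = 349.78×10 + 1899.80×4 + 6870.74×6 + 362.28×8 = 3497.8 + 7599.2 + 41224.44 + 2898.24 = 55219.68
link = 57442.64/55219.68 = 1.040257
Link t=2→t=3:
ΣP(t=3)Q(t=2) = 246.71×11 + 2034.51×4 + 6629.66×5 + 327.18×8 = 2713.81 + 8138.04 + 33148.3 + 2617.44 = 46617.59
ΣP(t=2)Q(t=2) = 299.27×11 + 1967.81×4 + 7240.41×5 + 392.03×8 = 3291.97 + 7871.24 + 36202.05 + 3136.24 = 50501.5
link = 46617.59/50501.5 = 0.923093
Chained index = 100 × 1.044476 × 1.040257 × 0.923093 = 100.2962

100.30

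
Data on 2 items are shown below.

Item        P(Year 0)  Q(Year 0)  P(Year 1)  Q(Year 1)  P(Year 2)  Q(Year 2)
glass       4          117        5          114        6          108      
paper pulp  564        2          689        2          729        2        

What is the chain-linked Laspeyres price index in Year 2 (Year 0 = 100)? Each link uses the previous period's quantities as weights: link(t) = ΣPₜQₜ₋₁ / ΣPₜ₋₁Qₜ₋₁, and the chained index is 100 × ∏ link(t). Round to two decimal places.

135.24

Link Year 0→Year 1:
ΣP(Year 1)Q(Year 0) = 5×117 + 689×2 = 585 + 1378 = 1963
ΣP(Year 0)Q(Year 0) = 4×117 + 564×2 = 468 + 1128 = 1596
link = 1963/1596 = 1.229950
Link Year 1→Year 2:
ΣP(Year 2)Q(Year 1) = 6×114 + 729×2 = 684 + 1458 = 2142
ΣP(Year 1)Q(Year 1) = 5×114 + 689×2 = 570 + 1378 = 1948
link = 2142/1948 = 1.099589
Chained index = 100 × 1.229950 × 1.099589 = 135.2440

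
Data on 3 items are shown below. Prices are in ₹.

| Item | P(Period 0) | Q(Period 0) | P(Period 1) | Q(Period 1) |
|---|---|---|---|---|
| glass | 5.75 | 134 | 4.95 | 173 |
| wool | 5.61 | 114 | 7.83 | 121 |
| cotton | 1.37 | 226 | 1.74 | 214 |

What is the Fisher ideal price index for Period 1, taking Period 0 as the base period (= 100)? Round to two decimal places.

Laspeyres component (base-period weights):
ΣP(Period 1)Q(Period 0) = 4.95×134 + 7.83×114 + 1.74×226 = 663.3 + 892.62 + 393.24 = 1949.16
ΣP(Period 0)Q(Period 0) = 5.75×134 + 5.61×114 + 1.37×226 = 770.5 + 639.54 + 309.62 = 1719.66
L = 1949.16 / 1719.66 × 100 = 113.3457
Paasche component (current-period weights):
ΣP(Period 1)Q(Period 1) = 4.95×173 + 7.83×121 + 1.74×214 = 856.35 + 947.43 + 372.36 = 2176.14
ΣP(Period 0)Q(Period 1) = 5.75×173 + 5.61×121 + 1.37×214 = 994.75 + 678.81 + 293.18 = 1966.74
P = 2176.14 / 1966.74 × 100 = 110.6471
Fisher = √(L × P) = √(113.3457 × 110.6471) = 111.9882

111.99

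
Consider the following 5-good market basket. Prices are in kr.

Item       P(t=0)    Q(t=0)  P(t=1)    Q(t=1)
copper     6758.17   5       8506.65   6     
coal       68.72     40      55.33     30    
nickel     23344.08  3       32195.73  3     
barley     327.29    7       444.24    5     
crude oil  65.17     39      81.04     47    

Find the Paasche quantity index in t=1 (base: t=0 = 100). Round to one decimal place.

Paasche quantity index uses current-period prices as weights.
ΣP(t=1)·Q(t=1) = 8506.65×6 + 55.33×30 + 32195.73×3 + 444.24×5 + 81.04×47 = 51039.9 + 1659.9 + 96587.19 + 2221.2 + 3808.88 = 155317.07
ΣP(t=1)·Q(t=0) = 8506.65×5 + 55.33×40 + 32195.73×3 + 444.24×7 + 81.04×39 = 42533.25 + 2213.2 + 96587.19 + 3109.68 + 3160.56 = 147603.88
Index = 155317.07 / 147603.88 × 100 = 105.2256

105.2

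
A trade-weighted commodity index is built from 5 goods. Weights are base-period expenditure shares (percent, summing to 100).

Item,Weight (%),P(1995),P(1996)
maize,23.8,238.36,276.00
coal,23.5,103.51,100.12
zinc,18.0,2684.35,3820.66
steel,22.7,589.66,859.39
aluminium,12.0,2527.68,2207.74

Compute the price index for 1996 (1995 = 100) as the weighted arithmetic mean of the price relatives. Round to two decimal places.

119.47

maize: 23.8 × (276.00/238.36) = 23.8 × 1.157912 = 27.5583
coal: 23.5 × (100.12/103.51) = 23.5 × 0.967250 = 22.7304
zinc: 18.0 × (3820.66/2684.35) = 18.0 × 1.423309 = 25.6196
steel: 22.7 × (859.39/589.66) = 22.7 × 1.457433 = 33.0837
aluminium: 12.0 × (2207.74/2527.68) = 12.0 × 0.873425 = 10.4811
Index = Σ wᵢ·(p₁ᵢ/p₀ᵢ) = 27.5583 + 22.7304 + 25.6196 + 33.0837 + 10.4811 = 119.4731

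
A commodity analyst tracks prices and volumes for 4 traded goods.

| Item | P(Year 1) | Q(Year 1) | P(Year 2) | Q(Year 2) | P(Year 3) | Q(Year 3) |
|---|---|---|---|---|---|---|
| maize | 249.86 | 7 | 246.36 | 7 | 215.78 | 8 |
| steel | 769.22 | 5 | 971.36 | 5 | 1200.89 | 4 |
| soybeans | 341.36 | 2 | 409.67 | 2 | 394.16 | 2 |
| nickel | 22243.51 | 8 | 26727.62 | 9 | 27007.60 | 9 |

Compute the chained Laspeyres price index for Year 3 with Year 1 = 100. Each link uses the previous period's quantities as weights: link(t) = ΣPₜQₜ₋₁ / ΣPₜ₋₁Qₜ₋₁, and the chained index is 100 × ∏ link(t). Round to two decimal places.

Link Year 1→Year 2:
ΣP(Year 2)Q(Year 1) = 246.36×7 + 971.36×5 + 409.67×2 + 26727.62×8 = 1724.52 + 4856.8 + 819.34 + 213820.96 = 221221.62
ΣP(Year 1)Q(Year 1) = 249.86×7 + 769.22×5 + 341.36×2 + 22243.51×8 = 1749.02 + 3846.1 + 682.72 + 177948.08 = 184225.92
link = 221221.62/184225.92 = 1.200817
Link Year 2→Year 3:
ΣP(Year 3)Q(Year 2) = 215.78×7 + 1200.89×5 + 394.16×2 + 27007.60×9 = 1510.46 + 6004.45 + 788.32 + 243068.4 = 251371.63
ΣP(Year 2)Q(Year 2) = 246.36×7 + 971.36×5 + 409.67×2 + 26727.62×9 = 1724.52 + 4856.8 + 819.34 + 240548.58 = 247949.24
link = 251371.63/247949.24 = 1.013803
Chained index = 100 × 1.200817 × 1.013803 = 121.7392

121.74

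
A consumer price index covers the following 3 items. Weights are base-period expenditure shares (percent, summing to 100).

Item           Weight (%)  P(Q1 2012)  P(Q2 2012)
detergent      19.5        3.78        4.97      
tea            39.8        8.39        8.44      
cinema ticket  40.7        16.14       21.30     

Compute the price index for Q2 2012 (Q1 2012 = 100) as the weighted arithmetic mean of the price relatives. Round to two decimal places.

119.39

detergent: 19.5 × (4.97/3.78) = 19.5 × 1.314815 = 25.6389
tea: 39.8 × (8.44/8.39) = 39.8 × 1.005959 = 40.0372
cinema ticket: 40.7 × (21.30/16.14) = 40.7 × 1.319703 = 53.7119
Index = Σ wᵢ·(p₁ᵢ/p₀ᵢ) = 25.6389 + 40.0372 + 53.7119 = 119.3880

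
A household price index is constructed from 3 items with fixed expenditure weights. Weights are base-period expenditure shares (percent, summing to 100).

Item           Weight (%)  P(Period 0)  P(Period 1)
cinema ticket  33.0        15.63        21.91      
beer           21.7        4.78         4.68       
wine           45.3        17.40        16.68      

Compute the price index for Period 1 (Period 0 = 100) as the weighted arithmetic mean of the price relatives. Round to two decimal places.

cinema ticket: 33.0 × (21.91/15.63) = 33.0 × 1.401791 = 46.2591
beer: 21.7 × (4.68/4.78) = 21.7 × 0.979079 = 21.2460
wine: 45.3 × (16.68/17.40) = 45.3 × 0.958621 = 43.4255
Index = Σ wᵢ·(p₁ᵢ/p₀ᵢ) = 46.2591 + 21.2460 + 43.4255 = 110.9307

110.93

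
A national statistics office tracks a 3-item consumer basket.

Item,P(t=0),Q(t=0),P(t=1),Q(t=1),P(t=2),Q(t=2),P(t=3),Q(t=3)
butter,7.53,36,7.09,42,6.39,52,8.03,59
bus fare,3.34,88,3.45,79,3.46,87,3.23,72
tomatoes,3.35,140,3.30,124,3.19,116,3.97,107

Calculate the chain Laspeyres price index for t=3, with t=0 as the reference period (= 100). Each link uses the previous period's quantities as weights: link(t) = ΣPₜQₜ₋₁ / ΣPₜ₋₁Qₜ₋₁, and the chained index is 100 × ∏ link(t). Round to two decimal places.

109.13

Link t=0→t=1:
ΣP(t=1)Q(t=0) = 7.09×36 + 3.45×88 + 3.30×140 = 255.24 + 303.6 + 462 = 1020.84
ΣP(t=0)Q(t=0) = 7.53×36 + 3.34×88 + 3.35×140 = 271.08 + 293.92 + 469 = 1034
link = 1020.84/1034 = 0.987273
Link t=1→t=2:
ΣP(t=2)Q(t=1) = 6.39×42 + 3.46×79 + 3.19×124 = 268.38 + 273.34 + 395.56 = 937.28
ΣP(t=1)Q(t=1) = 7.09×42 + 3.45×79 + 3.30×124 = 297.78 + 272.55 + 409.2 = 979.53
link = 937.28/979.53 = 0.956867
Link t=2→t=3:
ΣP(t=3)Q(t=2) = 8.03×52 + 3.23×87 + 3.97×116 = 417.56 + 281.01 + 460.52 = 1159.09
ΣP(t=2)Q(t=2) = 6.39×52 + 3.46×87 + 3.19×116 = 332.28 + 301.02 + 370.04 = 1003.34
link = 1159.09/1003.34 = 1.155232
Chained index = 100 × 0.987273 × 0.956867 × 1.155232 = 109.1334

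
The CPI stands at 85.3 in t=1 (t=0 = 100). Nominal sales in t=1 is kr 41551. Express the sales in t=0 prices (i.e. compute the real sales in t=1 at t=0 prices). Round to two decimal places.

48711.61

Real = Nominal ÷ (Index/100) = 41551 ÷ (85.3/100)
     = 41551 ÷ 0.853 = 48711.6061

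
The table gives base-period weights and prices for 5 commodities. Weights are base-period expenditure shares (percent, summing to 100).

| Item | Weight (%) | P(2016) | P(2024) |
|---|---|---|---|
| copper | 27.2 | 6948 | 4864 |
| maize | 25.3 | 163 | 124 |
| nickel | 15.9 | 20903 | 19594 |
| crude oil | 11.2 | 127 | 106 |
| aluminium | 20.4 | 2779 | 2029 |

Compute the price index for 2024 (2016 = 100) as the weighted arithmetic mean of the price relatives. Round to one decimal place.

copper: 27.2 × (4864/6948) = 27.2 × 0.700058 = 19.0416
maize: 25.3 × (124/163) = 25.3 × 0.760736 = 19.2466
nickel: 15.9 × (19594/20903) = 15.9 × 0.937377 = 14.9043
crude oil: 11.2 × (106/127) = 11.2 × 0.834646 = 9.3480
aluminium: 20.4 × (2029/2779) = 20.4 × 0.730119 = 14.8944
Index = Σ wᵢ·(p₁ᵢ/p₀ᵢ) = 19.0416 + 19.2466 + 14.9043 + 9.3480 + 14.8944 = 77.4349

77.4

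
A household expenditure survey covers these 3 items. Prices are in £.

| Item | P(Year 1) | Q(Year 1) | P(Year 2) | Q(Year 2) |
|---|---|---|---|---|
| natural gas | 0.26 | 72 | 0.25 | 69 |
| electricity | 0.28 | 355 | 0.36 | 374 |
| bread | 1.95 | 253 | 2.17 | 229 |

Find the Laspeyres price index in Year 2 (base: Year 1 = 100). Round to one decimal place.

Laspeyres price index uses base-period quantities as weights.
ΣP(Year 2)·Q(Year 1) = 0.25×72 + 0.36×355 + 2.17×253 = 18 + 127.8 + 549.01 = 694.81
ΣP(Year 1)·Q(Year 1) = 0.26×72 + 0.28×355 + 1.95×253 = 18.72 + 99.4 + 493.35 = 611.47
Index = 694.81 / 611.47 × 100 = 113.6295

113.6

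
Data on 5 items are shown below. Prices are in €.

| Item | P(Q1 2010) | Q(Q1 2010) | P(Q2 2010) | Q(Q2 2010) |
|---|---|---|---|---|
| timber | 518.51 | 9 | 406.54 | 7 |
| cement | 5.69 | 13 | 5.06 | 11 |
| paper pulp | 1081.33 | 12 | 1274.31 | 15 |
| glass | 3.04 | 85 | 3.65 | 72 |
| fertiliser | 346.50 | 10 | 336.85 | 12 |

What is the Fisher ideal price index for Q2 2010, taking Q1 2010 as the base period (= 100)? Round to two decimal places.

107.10

Laspeyres component (base-period weights):
ΣP(Q2 2010)Q(Q1 2010) = 406.54×9 + 5.06×13 + 1274.31×12 + 3.65×85 + 336.85×10 = 3658.86 + 65.78 + 15291.72 + 310.25 + 3368.5 = 22695.11
ΣP(Q1 2010)Q(Q1 2010) = 518.51×9 + 5.69×13 + 1081.33×12 + 3.04×85 + 346.50×10 = 4666.59 + 73.97 + 12975.96 + 258.4 + 3465 = 21439.92
L = 22695.11 / 21439.92 × 100 = 105.8545
Paasche component (current-period weights):
ΣP(Q2 2010)Q(Q2 2010) = 406.54×7 + 5.06×11 + 1274.31×15 + 3.65×72 + 336.85×12 = 2845.78 + 55.66 + 19114.65 + 262.8 + 4042.2 = 26321.09
ΣP(Q1 2010)Q(Q2 2010) = 518.51×7 + 5.69×11 + 1081.33×15 + 3.04×72 + 346.50×12 = 3629.57 + 62.59 + 16219.95 + 218.88 + 4158 = 24288.99
P = 26321.09 / 24288.99 × 100 = 108.3663
Fisher = √(L × P) = √(105.8545 × 108.3663) = 107.1030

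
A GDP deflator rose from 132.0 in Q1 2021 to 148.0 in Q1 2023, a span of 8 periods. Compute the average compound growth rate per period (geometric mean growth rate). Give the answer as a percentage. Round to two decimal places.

Growth factor = (148.0/132.0)^(1/8) = (1.121212)^(1/8) = 1.014404
Growth rate = 1.014404 − 1 = 0.014404 = 1.4404%

1.44%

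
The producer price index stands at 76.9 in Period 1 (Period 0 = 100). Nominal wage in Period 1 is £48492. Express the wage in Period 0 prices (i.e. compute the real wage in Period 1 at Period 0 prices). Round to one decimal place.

63058.5

Real = Nominal ÷ (Index/100) = 48492 ÷ (76.9/100)
     = 48492 ÷ 0.769 = 63058.5176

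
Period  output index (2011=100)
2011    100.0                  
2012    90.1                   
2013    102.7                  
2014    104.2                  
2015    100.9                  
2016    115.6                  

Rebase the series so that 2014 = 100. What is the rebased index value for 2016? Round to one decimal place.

110.9

Rebased(2016) = 115.6 / 104.2 × 100 = 110.9405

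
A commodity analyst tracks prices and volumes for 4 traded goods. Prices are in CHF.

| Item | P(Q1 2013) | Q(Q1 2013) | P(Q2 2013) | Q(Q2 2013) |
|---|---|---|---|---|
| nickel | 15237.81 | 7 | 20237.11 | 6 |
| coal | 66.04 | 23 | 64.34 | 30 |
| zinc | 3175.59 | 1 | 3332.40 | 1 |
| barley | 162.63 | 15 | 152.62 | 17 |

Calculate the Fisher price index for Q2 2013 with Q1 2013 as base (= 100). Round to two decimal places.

130.43

Laspeyres component (base-period weights):
ΣP(Q2 2013)Q(Q1 2013) = 20237.11×7 + 64.34×23 + 3332.40×1 + 152.62×15 = 141659.77 + 1479.82 + 3332.4 + 2289.3 = 148761.29
ΣP(Q1 2013)Q(Q1 2013) = 15237.81×7 + 66.04×23 + 3175.59×1 + 162.63×15 = 106664.67 + 1518.92 + 3175.59 + 2439.45 = 113798.63
L = 148761.29 / 113798.63 × 100 = 130.7233
Paasche component (current-period weights):
ΣP(Q2 2013)Q(Q2 2013) = 20237.11×6 + 64.34×30 + 3332.40×1 + 152.62×17 = 121422.66 + 1930.2 + 3332.4 + 2594.54 = 129279.8
ΣP(Q1 2013)Q(Q2 2013) = 15237.81×6 + 66.04×30 + 3175.59×1 + 162.63×17 = 91426.86 + 1981.2 + 3175.59 + 2764.71 = 99348.36
P = 129279.8 / 99348.36 × 100 = 130.1278
Fisher = √(L × P) = √(130.7233 × 130.1278) = 130.4252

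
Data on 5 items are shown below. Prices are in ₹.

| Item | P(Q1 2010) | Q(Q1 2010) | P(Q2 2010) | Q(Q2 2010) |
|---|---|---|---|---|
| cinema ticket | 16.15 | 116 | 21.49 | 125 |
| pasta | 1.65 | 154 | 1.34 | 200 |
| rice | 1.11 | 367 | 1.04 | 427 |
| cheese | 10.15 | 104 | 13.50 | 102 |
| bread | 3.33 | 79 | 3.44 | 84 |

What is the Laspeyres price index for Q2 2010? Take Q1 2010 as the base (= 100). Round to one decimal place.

Laspeyres price index uses base-period quantities as weights.
ΣP(Q2 2010)·Q(Q1 2010) = 21.49×116 + 1.34×154 + 1.04×367 + 13.50×104 + 3.44×79 = 2492.84 + 206.36 + 381.68 + 1404 + 271.76 = 4756.64
ΣP(Q1 2010)·Q(Q1 2010) = 16.15×116 + 1.65×154 + 1.11×367 + 10.15×104 + 3.33×79 = 1873.4 + 254.1 + 407.37 + 1055.6 + 263.07 = 3853.54
Index = 4756.64 / 3853.54 × 100 = 123.4356

123.4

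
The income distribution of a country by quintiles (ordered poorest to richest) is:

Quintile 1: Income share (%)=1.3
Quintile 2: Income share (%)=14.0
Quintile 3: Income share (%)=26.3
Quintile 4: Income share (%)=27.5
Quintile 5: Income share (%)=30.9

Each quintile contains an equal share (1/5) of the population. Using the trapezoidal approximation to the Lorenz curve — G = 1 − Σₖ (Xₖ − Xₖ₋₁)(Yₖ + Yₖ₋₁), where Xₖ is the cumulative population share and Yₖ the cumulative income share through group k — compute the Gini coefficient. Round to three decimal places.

Cumulative income shares Yₖ: 0.0130, 0.1530, 0.4160, 0.6910, 1.0000
Σ (Xₖ−Xₖ₋₁)(Yₖ+Yₖ₋₁) = (1/5)(0.0130+0.0000) + (1/5)(0.1530+0.0130) + (1/5)(0.4160+0.1530) + (1/5)(0.6910+0.4160) + (1/5)(1.0000+0.6910)
  = 0.0026 + 0.0332 + 0.1138 + 0.2214 + 0.3382 = 0.7092
G = 1 − 0.7092 = 0.2908

0.291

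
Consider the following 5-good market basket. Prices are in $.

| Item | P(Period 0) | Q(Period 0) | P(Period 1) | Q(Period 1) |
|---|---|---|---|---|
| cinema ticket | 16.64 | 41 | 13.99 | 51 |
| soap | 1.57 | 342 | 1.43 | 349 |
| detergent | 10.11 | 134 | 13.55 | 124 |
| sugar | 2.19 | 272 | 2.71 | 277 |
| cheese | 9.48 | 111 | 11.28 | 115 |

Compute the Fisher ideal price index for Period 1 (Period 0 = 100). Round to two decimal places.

114.47

Laspeyres component (base-period weights):
ΣP(Period 1)Q(Period 0) = 13.99×41 + 1.43×342 + 13.55×134 + 2.71×272 + 11.28×111 = 573.59 + 489.06 + 1815.7 + 737.12 + 1252.08 = 4867.55
ΣP(Period 0)Q(Period 0) = 16.64×41 + 1.57×342 + 10.11×134 + 2.19×272 + 9.48×111 = 682.24 + 536.94 + 1354.74 + 595.68 + 1052.28 = 4221.88
L = 4867.55 / 4221.88 × 100 = 115.2934
Paasche component (current-period weights):
ΣP(Period 1)Q(Period 1) = 13.99×51 + 1.43×349 + 13.55×124 + 2.71×277 + 11.28×115 = 713.49 + 499.07 + 1680.2 + 750.67 + 1297.2 = 4940.63
ΣP(Period 0)Q(Period 1) = 16.64×51 + 1.57×349 + 10.11×124 + 2.19×277 + 9.48×115 = 848.64 + 547.93 + 1253.64 + 606.63 + 1090.2 = 4347.04
P = 4940.63 / 4347.04 × 100 = 113.6550
Fisher = √(L × P) = √(115.2934 × 113.6550) = 114.4713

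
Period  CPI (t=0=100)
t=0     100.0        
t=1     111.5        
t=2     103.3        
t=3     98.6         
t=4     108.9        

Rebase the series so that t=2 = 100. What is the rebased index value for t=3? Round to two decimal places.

95.45

Rebased(t=3) = 98.6 / 103.3 × 100 = 95.4501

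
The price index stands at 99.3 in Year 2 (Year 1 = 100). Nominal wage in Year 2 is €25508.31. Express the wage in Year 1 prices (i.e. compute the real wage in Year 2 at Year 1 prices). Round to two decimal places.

25688.13

Real = Nominal ÷ (Index/100) = 25508.31 ÷ (99.3/100)
     = 25508.31 ÷ 0.993 = 25688.1269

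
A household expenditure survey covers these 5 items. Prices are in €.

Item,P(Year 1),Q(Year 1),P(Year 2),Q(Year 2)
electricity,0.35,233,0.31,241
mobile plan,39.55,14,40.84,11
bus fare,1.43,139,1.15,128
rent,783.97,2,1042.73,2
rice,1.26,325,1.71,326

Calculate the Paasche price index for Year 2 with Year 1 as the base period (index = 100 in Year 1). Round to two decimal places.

Paasche price index uses current-period quantities as weights.
ΣP(Year 2)·Q(Year 2) = 0.31×241 + 40.84×11 + 1.15×128 + 1042.73×2 + 1.71×326 = 74.71 + 449.24 + 147.2 + 2085.46 + 557.46 = 3314.07
ΣP(Year 1)·Q(Year 2) = 0.35×241 + 39.55×11 + 1.43×128 + 783.97×2 + 1.26×326 = 84.35 + 435.05 + 183.04 + 1567.94 + 410.76 = 2681.14
Index = 3314.07 / 2681.14 × 100 = 123.6067

123.61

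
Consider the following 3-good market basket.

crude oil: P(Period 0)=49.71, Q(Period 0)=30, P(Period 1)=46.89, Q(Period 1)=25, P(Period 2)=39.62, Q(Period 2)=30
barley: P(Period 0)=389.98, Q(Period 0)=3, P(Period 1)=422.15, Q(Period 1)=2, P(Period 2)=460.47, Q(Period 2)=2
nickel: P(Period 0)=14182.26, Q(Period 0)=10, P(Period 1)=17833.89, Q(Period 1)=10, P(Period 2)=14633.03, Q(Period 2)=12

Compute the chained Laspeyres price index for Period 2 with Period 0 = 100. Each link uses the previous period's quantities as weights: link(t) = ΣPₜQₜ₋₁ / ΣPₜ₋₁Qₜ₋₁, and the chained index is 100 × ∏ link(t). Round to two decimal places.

102.97

Link Period 0→Period 1:
ΣP(Period 1)Q(Period 0) = 46.89×30 + 422.15×3 + 17833.89×10 = 1406.7 + 1266.45 + 178338.9 = 181012.05
ΣP(Period 0)Q(Period 0) = 49.71×30 + 389.98×3 + 14182.26×10 = 1491.3 + 1169.94 + 141822.6 = 144483.84
link = 181012.05/144483.84 = 1.252819
Link Period 1→Period 2:
ΣP(Period 2)Q(Period 1) = 39.62×25 + 460.47×2 + 14633.03×10 = 990.5 + 920.94 + 146330.3 = 148241.74
ΣP(Period 1)Q(Period 1) = 46.89×25 + 422.15×2 + 17833.89×10 = 1172.25 + 844.3 + 178338.9 = 180355.45
link = 148241.74/180355.45 = 0.821942
Chained index = 100 × 1.252819 × 0.821942 = 102.9744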